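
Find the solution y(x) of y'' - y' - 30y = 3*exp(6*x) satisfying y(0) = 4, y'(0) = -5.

Characteristic equation r² - r - 30 = 0 factors as (r + 5)(r - 6) = 0, so r = -5, 6.
Hence y_h = C1*exp(-5*x) + C2*exp(6*x).
Since exp(6*x) solves the homogeneous equation (r = 6 is a root of multiplicity 1), multiply the trial by x. Try y_p = A*x*exp(6*x). Substituting into the equation and dividing by exp(6*x) gives A = 3/11, so y_p = 3*x*exp(6*x)/11.
General solution: y = C1*exp(-5*x) + C2*exp(6*x) + 3*x*exp(6*x)/11.
Apply the initial conditions: y(0) = C1 + C2 = 4 and y'(0) = 3/11 - 5*C1 + 6*C2 = -5. Solving gives C1 = 322/121, C2 = 162/121.

y = 162*exp(6*x)/121 + 322*exp(-5*x)/121 + 3*x*exp(6*x)/11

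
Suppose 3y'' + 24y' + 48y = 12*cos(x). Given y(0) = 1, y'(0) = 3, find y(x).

Divide through by 3: y'' + 8y' + 16y = 4*cos(x).
Characteristic equation r² + 8r + 16 = 0 has discriminant (8)² - 4·(16) = 0, so r = -4 is a repeated root.
Hence y_h = (C1 + C2*x)*exp(-4*x).
Try y_p = A*cos(x) + B*sin(x). Substituting and equating the coefficients of cos(x) and sin(x) gives A = 60/289, B = 32/289, so y_p = 32*sin(x)/289 + 60*cos(x)/289.
General solution: y = 32*sin(x)/289 + 60*cos(x)/289 + C1*exp(-4*x) + C2*x*exp(-4*x).
Apply the initial conditions: y(0) = 60/289 + C1 = 1 and y'(0) = 32/289 + C2 - 4*C1 = 3. Solving gives C1 = 229/289, C2 = 103/17.

y = 32*sin(x)/289 + 60*cos(x)/289 + 229*exp(-4*x)/289 + 103*x*exp(-4*x)/17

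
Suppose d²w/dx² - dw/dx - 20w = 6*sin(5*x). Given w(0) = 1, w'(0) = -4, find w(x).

w = -27*sin(5*x)/205 + exp(5*x)/15 + 3*cos(5*x)/205 + 113*exp(-4*x)/123

Characteristic equation r² - r - 20 = 0 factors as (r - 5)(r + 4) = 0, so r = 5, -4.
Hence w_h = C1*exp(5*x) + C2*exp(-4*x).
Try w_p = A*cos(5*x) + B*sin(5*x). Substituting and equating the coefficients of cos(5x) and sin(5x) gives A = 3/205, B = -27/205, so w_p = -27*sin(5*x)/205 + 3*cos(5*x)/205.
General solution: w = -27*sin(5*x)/205 + 3*cos(5*x)/205 + C1*exp(5*x) + C2*exp(-4*x).
Apply the initial conditions: w(0) = 3/205 + C1 + C2 = 1 and w'(0) = -27/41 - 4*C2 + 5*C1 = -4. Solving gives C1 = 1/15, C2 = 113/123.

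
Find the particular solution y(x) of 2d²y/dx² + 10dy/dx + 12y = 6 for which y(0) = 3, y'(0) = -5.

Divide through by 2: y'' + 5y' + 6y = 3.
Characteristic equation r² + 5r + 6 = 0 factors as (r + 3)(r + 2) = 0, so r = -3, -2.
Hence y_h = C1*exp(-3*x) + C2*exp(-2*x).
For the particular solution try y_p = A0. Substituting and matching coefficients of each power of x gives A0 = 1/2, so y_p = 1/2.
General solution: y = 1/2 + C1*exp(-3*x) + C2*exp(-2*x).
Apply the initial conditions: y(0) = 1/2 + C1 + C2 = 3 and y'(0) = -3*C1 - 2*C2 = -5. Solving gives C1 = 0, C2 = 5/2.

y = 1/2 + 5*exp(-2*x)/2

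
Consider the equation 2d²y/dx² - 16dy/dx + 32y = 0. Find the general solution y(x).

Divide through by 2: y'' - 8y' + 16y = 0.
Characteristic equation r² - 8r + 16 = 0 has discriminant (-8)² - 4·(16) = 0, so r = 4 is a repeated root.
Hence y_h = (C1 + C2*x)*exp(4*x).

y = C1*exp(4*x) + C2*x*exp(4*x)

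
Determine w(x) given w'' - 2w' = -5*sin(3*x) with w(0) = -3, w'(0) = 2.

Characteristic equation r² - 2r = 0 factors as (r - 2)r = 0, so r = 2, 0.
Hence w_h = C1*exp(2*x) + C2.
Try w_p = A*cos(3*x) + B*sin(3*x). Substituting and equating the coefficients of cos(3x) and sin(3x) gives A = -10/39, B = 5/13, so w_p = -10*cos(3*x)/39 + 5*sin(3*x)/13.
General solution: w = C2 - 10*cos(3*x)/39 + 5*sin(3*x)/13 + C1*exp(2*x).
Apply the initial conditions: w(0) = -10/39 + C1 + C2 = -3 and w'(0) = 15/13 + 2*C1 = 2. Solving gives C1 = 11/26, C2 = -19/6.

w = -19/6 - 10*cos(3*x)/39 + 5*sin(3*x)/13 + 11*exp(2*x)/26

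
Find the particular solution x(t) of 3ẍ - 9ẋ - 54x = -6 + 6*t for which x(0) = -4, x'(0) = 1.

Divide through by 3: x'' - 3x' - 18x = -2 + 2*t.
Characteristic equation r² - 3r - 18 = 0 factors as (r + 3)(r - 6) = 0, so r = -3, 6.
Hence x_h = C1*exp(-3*t) + C2*exp(6*t).
For the particular solution try x_p = A0 + A1*t. Substituting and matching coefficients of each power of t gives A0 = 7/54, A1 = -1/9, so x_p = 7/54 - t/9.
General solution: x = 7/54 - t/9 + C1*exp(-3*t) + C2*exp(6*t).
Apply the initial conditions: x(0) = 7/54 + C1 + C2 = -4 and x'(0) = -1/9 - 3*C1 + 6*C2 = 1. Solving gives C1 = -233/81, C2 = -203/162.

x = 7/54 - 233*exp(-3*t)/81 - 203*exp(6*t)/162 - t/9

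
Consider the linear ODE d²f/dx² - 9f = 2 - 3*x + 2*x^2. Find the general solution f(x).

f = -22/81 - 2*x**2/9 + x/3 + C1*exp(3*x) + C2*exp(-3*x)

Characteristic equation r² - 9 = 0 factors as (r - 3)(r + 3) = 0, so r = 3, -3.
Hence f_h = C1*exp(3*x) + C2*exp(-3*x).
For the particular solution try f_p = A0 + A1*x + A2*x^2. Substituting and matching coefficients of each power of x gives A0 = -22/81, A1 = 1/3, A2 = -2/9, so f_p = -22/81 - 2*x^2/9 + x/3.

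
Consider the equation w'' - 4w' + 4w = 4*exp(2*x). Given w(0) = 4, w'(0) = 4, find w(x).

w = 4*exp(2*x) - 4*x*exp(2*x) + 2*x**2*exp(2*x)

Characteristic equation r² - 4r + 4 = 0 has discriminant (-4)² - 4·(4) = 0, so r = 2 is a repeated root.
Hence w_h = (C1 + C2*x)*exp(2*x).
Since exp(2*x) solves the homogeneous equation (r = 2 is a root of multiplicity 2), multiply the trial by x^2. Try w_p = A*x^2*exp(2*x). Substituting into the equation and dividing by exp(2*x) gives A = 2, so w_p = 2*x^2*exp(2*x).
General solution: w = C1*exp(2*x) + 2*x^2*exp(2*x) + C2*x*exp(2*x).
Apply the initial conditions: w(0) = C1 = 4 and w'(0) = C2 + 2*C1 = 4. Solving gives C1 = 4, C2 = -4.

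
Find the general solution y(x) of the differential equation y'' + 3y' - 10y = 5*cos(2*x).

Characteristic equation r² + 3r - 10 = 0 factors as (r - 2)(r + 5) = 0, so r = 2, -5.
Hence y_h = C1*exp(2*x) + C2*exp(-5*x).
Try y_p = A*cos(2*x) + B*sin(2*x). Substituting and equating the coefficients of cos(2x) and sin(2x) gives A = -35/116, B = 15/116, so y_p = -35*cos(2*x)/116 + 15*sin(2*x)/116.

y = -35*cos(2*x)/116 + 15*sin(2*x)/116 + C1*exp(2*x) + C2*exp(-5*x)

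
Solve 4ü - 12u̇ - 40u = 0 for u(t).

u = C1*exp(-2*t) + C2*exp(5*t)

Divide through by 4: u'' - 3u' - 10u = 0.
Characteristic equation r² - 3r - 10 = 0 factors as (r + 2)(r - 5) = 0, so r = -2, 5.
Hence u_h = C1*exp(-2*t) + C2*exp(5*t).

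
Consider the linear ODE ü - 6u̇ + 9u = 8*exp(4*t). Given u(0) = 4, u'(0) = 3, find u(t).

Characteristic equation r² - 6r + 9 = 0 has discriminant (-6)² - 4·(9) = 0, so r = 3 is a repeated root.
Hence u_h = (C1 + C2*t)*exp(3*t).
Try u_p = A*exp(4*t). Substituting into the equation and dividing by exp(4*t) gives A = 8, so u_p = 8*exp(4*t).
General solution: u = 8*exp(4*t) + C1*exp(3*t) + C2*t*exp(3*t).
Apply the initial conditions: u(0) = 8 + C1 = 4 and u'(0) = 32 + C2 + 3*C1 = 3. Solving gives C1 = -4, C2 = -17.

u = -4*exp(3*t) + 8*exp(4*t) - 17*t*exp(3*t)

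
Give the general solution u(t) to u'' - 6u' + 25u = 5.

Characteristic equation r² - 6r + 25 = 0 has discriminant (-6)² - 4·(25) = -64 < 0, so r = 3 ± 4i.
Hence u_h = C1*cos(4*t)*exp(3*t) + C2*exp(3*t)*sin(4*t).
For the particular solution try u_p = A0. Substituting and matching coefficients of each power of t gives A0 = 1/5, so u_p = 1/5.

u = 1/5 + C1*cos(4*t)*exp(3*t) + C2*exp(3*t)*sin(4*t)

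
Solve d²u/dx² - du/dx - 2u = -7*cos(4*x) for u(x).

Characteristic equation r² - r - 2 = 0 factors as (r - 2)(r + 1) = 0, so r = 2, -1.
Hence u_h = C1*exp(2*x) + C2*exp(-x).
Try u_p = A*cos(4*x) + B*sin(4*x). Substituting and equating the coefficients of cos(4x) and sin(4x) gives A = 63/170, B = 7/85, so u_p = 7*sin(4*x)/85 + 63*cos(4*x)/170.

u = 7*sin(4*x)/85 + 63*cos(4*x)/170 + C1*exp(2*x) + C2*exp(-x)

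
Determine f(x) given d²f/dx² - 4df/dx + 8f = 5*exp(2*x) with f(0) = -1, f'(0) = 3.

Characteristic equation r² - 4r + 8 = 0 has discriminant (-4)² - 4·(8) = -16 < 0, so r = 2 ± 2i.
Hence f_h = C1*cos(2*x)*exp(2*x) + C2*exp(2*x)*sin(2*x).
Try f_p = A*exp(2*x). Substituting into the equation and dividing by exp(2*x) gives A = 5/4, so f_p = 5*exp(2*x)/4.
General solution: f = 5*exp(2*x)/4 + C1*cos(2*x)*exp(2*x) + C2*exp(2*x)*sin(2*x).
Apply the initial conditions: f(0) = 5/4 + C1 = -1 and f'(0) = 5/2 + 2*C1 + 2*C2 = 3. Solving gives C1 = -9/4, C2 = 5/2.

f = 5*exp(2*x)/4 - 9*cos(2*x)*exp(2*x)/4 + 5*exp(2*x)*sin(2*x)/2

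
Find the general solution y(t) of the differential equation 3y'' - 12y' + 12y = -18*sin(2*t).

y = -3*cos(2*t)/4 + C1*exp(2*t) + C2*t*exp(2*t)

Divide through by 3: y'' - 4y' + 4y = -6*sin(2*t).
Characteristic equation r² - 4r + 4 = 0 has discriminant (-4)² - 4·(4) = 0, so r = 2 is a repeated root.
Hence y_h = (C1 + C2*t)*exp(2*t).
Try y_p = A*cos(2*t) + B*sin(2*t). Substituting and equating the coefficients of cos(2t) and sin(2t) gives A = -3/4, B = 0, so y_p = -3*cos(2*t)/4.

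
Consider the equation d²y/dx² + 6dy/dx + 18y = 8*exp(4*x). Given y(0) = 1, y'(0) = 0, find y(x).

y = 4*exp(4*x)/29 + 25*cos(3*x)*exp(-3*x)/29 + 59*exp(-3*x)*sin(3*x)/87

Characteristic equation r² + 6r + 18 = 0 has discriminant (6)² - 4·(18) = -36 < 0, so r = -3 ± 3i.
Hence y_h = C1*cos(3*x)*exp(-3*x) + C2*exp(-3*x)*sin(3*x).
Try y_p = A*exp(4*x). Substituting into the equation and dividing by exp(4*x) gives A = 4/29, so y_p = 4*exp(4*x)/29.
General solution: y = 4*exp(4*x)/29 + C1*cos(3*x)*exp(-3*x) + C2*exp(-3*x)*sin(3*x).
Apply the initial conditions: y(0) = 4/29 + C1 = 1 and y'(0) = 16/29 - 3*C1 + 3*C2 = 0. Solving gives C1 = 25/29, C2 = 59/87.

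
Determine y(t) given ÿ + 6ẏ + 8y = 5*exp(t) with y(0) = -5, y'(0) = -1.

y = 6*exp(-4*t) - 34*exp(-2*t)/3 + exp(t)/3

Characteristic equation r² + 6r + 8 = 0 factors as (r + 4)(r + 2) = 0, so r = -4, -2.
Hence y_h = C1*exp(-4*t) + C2*exp(-2*t).
Try y_p = A*exp(t). Substituting into the equation and dividing by exp(t) gives A = 1/3, so y_p = exp(t)/3.
General solution: y = exp(t)/3 + C1*exp(-4*t) + C2*exp(-2*t).
Apply the initial conditions: y(0) = 1/3 + C1 + C2 = -5 and y'(0) = 1/3 - 4*C1 - 2*C2 = -1. Solving gives C1 = 6, C2 = -34/3.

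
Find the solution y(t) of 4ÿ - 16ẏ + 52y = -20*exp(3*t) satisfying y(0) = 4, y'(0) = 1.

Divide through by 4: y'' - 4y' + 13y = -5*exp(3*t).
Characteristic equation r² - 4r + 13 = 0 has discriminant (-4)² - 4·(13) = -36 < 0, so r = 2 ± 3i.
Hence y_h = C1*cos(3*t)*exp(2*t) + C2*exp(2*t)*sin(3*t).
Try y_p = A*exp(3*t). Substituting into the equation and dividing by exp(3*t) gives A = -1/2, so y_p = -exp(3*t)/2.
General solution: y = -exp(3*t)/2 + C1*cos(3*t)*exp(2*t) + C2*exp(2*t)*sin(3*t).
Apply the initial conditions: y(0) = -1/2 + C1 = 4 and y'(0) = -3/2 + 2*C1 + 3*C2 = 1. Solving gives C1 = 9/2, C2 = -13/6.

y = -exp(3*t)/2 - 13*exp(2*t)*sin(3*t)/6 + 9*cos(3*t)*exp(2*t)/2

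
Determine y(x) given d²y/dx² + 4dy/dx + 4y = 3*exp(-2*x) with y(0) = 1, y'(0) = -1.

y = x*exp(-2*x) + 3*x**2*exp(-2*x)/2 + exp(-2*x)

Characteristic equation r² + 4r + 4 = 0 has discriminant (4)² - 4·(4) = 0, so r = -2 is a repeated root.
Hence y_h = (C1 + C2*x)*exp(-2*x).
Since exp(-2*x) solves the homogeneous equation (r = -2 is a root of multiplicity 2), multiply the trial by x^2. Try y_p = A*x^2*exp(-2*x). Substituting into the equation and dividing by exp(-2*x) gives A = 3/2, so y_p = 3*x^2*exp(-2*x)/2.
General solution: y = C1*exp(-2*x) + 3*x^2*exp(-2*x)/2 + C2*x*exp(-2*x).
Apply the initial conditions: y(0) = C1 = 1 and y'(0) = C2 - 2*C1 = -1. Solving gives C1 = 1, C2 = 1.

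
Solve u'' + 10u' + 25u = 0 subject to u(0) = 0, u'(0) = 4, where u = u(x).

Characteristic equation r² + 10r + 25 = 0 has discriminant (10)² - 4·(25) = 0, so r = -5 is a repeated root.
Hence u_h = (C1 + C2*x)*exp(-5*x).
Apply the initial conditions: u(0) = C1 = 0 and u'(0) = C2 - 5*C1 = 4. Solving gives C1 = 0, C2 = 4.

u = 4*x*exp(-5*x)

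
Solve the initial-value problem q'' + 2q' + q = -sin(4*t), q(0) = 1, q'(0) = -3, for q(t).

Characteristic equation r² + 2r + 1 = 0 has discriminant (2)² - 4·(1) = 0, so r = -1 is a repeated root.
Hence q_h = (C1 + C2*t)*exp(-t).
Try q_p = A*cos(4*t) + B*sin(4*t). Substituting and equating the coefficients of cos(4t) and sin(4t) gives A = 8/289, B = 15/289, so q_p = 8*cos(4*t)/289 + 15*sin(4*t)/289.
General solution: q = 8*cos(4*t)/289 + 15*sin(4*t)/289 + C1*exp(-t) + C2*t*exp(-t).
Apply the initial conditions: q(0) = 8/289 + C1 = 1 and q'(0) = 60/289 + C2 - C1 = -3. Solving gives C1 = 281/289, C2 = -38/17.

q = 8*cos(4*t)/289 + 15*sin(4*t)/289 + 281*exp(-t)/289 - 38*t*exp(-t)/17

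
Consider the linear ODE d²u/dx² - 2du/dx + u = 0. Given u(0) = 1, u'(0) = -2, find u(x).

Characteristic equation r² - 2r + 1 = 0 has discriminant (-2)² - 4·(1) = 0, so r = 1 is a repeated root.
Hence u_h = (C1 + C2*x)*exp(x).
Apply the initial conditions: u(0) = C1 = 1 and u'(0) = C1 + C2 = -2. Solving gives C1 = 1, C2 = -3.

u = -3*x*exp(x) + exp(x)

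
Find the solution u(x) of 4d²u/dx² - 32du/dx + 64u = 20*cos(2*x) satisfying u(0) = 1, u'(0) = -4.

Divide through by 4: u'' - 8u' + 16u = 5*cos(2*x).
Characteristic equation r² - 8r + 16 = 0 has discriminant (-8)² - 4·(16) = 0, so r = 4 is a repeated root.
Hence u_h = (C1 + C2*x)*exp(4*x).
Try u_p = A*cos(2*x) + B*sin(2*x). Substituting and equating the coefficients of cos(2x) and sin(2x) gives A = 3/20, B = -1/5, so u_p = -sin(2*x)/5 + 3*cos(2*x)/20.
General solution: u = -sin(2*x)/5 + 3*cos(2*x)/20 + C1*exp(4*x) + C2*x*exp(4*x).
Apply the initial conditions: u(0) = 3/20 + C1 = 1 and u'(0) = -2/5 + C2 + 4*C1 = -4. Solving gives C1 = 17/20, C2 = -7.

u = -sin(2*x)/5 + 3*cos(2*x)/20 + 17*exp(4*x)/20 - 7*x*exp(4*x)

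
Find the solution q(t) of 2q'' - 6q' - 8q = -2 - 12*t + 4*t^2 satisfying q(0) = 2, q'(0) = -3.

Divide through by 2: q'' - 3q' - 4q = -1 - 6*t + 2*t^2.
Characteristic equation r² - 3r - 4 = 0 factors as (r + 1)(r - 4) = 0, so r = -1, 4.
Hence q_h = C1*exp(-t) + C2*exp(4*t).
For the particular solution try q_p = A0 + A1*t + A2*t^2. Substituting and matching coefficients of each power of t gives A0 = -27/16, A1 = 9/4, A2 = -1/2, so q_p = -27/16 - t^2/2 + 9*t/4.
General solution: q = -27/16 - t^2/2 + 9*t/4 + C1*exp(-t) + C2*exp(4*t).
Apply the initial conditions: q(0) = -27/16 + C1 + C2 = 2 and q'(0) = 9/4 - C1 + 4*C2 = -3. Solving gives C1 = 4, C2 = -5/16.

q = -27/16 + 4*exp(-t) - 5*exp(4*t)/16 - t**2/2 + 9*t/4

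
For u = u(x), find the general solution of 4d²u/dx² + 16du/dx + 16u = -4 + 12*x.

u = -1 + 3*x/4 + C1*exp(-2*x) + C2*x*exp(-2*x)

Divide through by 4: u'' + 4u' + 4u = -1 + 3*x.
Characteristic equation r² + 4r + 4 = 0 has discriminant (4)² - 4·(4) = 0, so r = -2 is a repeated root.
Hence u_h = (C1 + C2*x)*exp(-2*x).
For the particular solution try u_p = A0 + A1*x. Substituting and matching coefficients of each power of x gives A0 = -1, A1 = 3/4, so u_p = -1 + 3*x/4.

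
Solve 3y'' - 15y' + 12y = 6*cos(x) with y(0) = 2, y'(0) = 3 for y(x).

Divide through by 3: y'' - 5y' + 4y = 2*cos(x).
Characteristic equation r² - 5r + 4 = 0 factors as (r - 1)(r - 4) = 0, so r = 1, 4.
Hence y_h = C1*exp(x) + C2*exp(4*x).
Try y_p = A*cos(x) + B*sin(x). Substituting and equating the coefficients of cos(x) and sin(x) gives A = 3/17, B = -5/17, so y_p = -5*sin(x)/17 + 3*cos(x)/17.
General solution: y = -5*sin(x)/17 + 3*cos(x)/17 + C1*exp(x) + C2*exp(4*x).
Apply the initial conditions: y(0) = 3/17 + C1 + C2 = 2 and y'(0) = -5/17 + C1 + 4*C2 = 3. Solving gives C1 = 4/3, C2 = 25/51.

y = -5*sin(x)/17 + 3*cos(x)/17 + 4*exp(x)/3 + 25*exp(4*x)/51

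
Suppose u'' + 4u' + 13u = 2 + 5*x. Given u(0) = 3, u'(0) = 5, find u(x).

Characteristic equation r² + 4r + 13 = 0 has discriminant (4)² - 4·(13) = -36 < 0, so r = -2 ± 3i.
Hence u_h = C1*cos(3*x)*exp(-2*x) + C2*exp(-2*x)*sin(3*x).
For the particular solution try u_p = A0 + A1*x. Substituting and matching coefficients of each power of x gives A0 = 6/169, A1 = 5/13, so u_p = 6/169 + 5*x/13.
General solution: u = 6/169 + 5*x/13 + C1*cos(3*x)*exp(-2*x) + C2*exp(-2*x)*sin(3*x).
Apply the initial conditions: u(0) = 6/169 + C1 = 3 and u'(0) = 5/13 - 2*C1 + 3*C2 = 5. Solving gives C1 = 501/169, C2 = 594/169.

u = 6/169 + 5*x/13 + 501*cos(3*x)*exp(-2*x)/169 + 594*exp(-2*x)*sin(3*x)/169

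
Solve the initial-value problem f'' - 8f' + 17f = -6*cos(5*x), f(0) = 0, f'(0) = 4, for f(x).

f = 3*cos(5*x)/104 + 15*sin(5*x)/104 - 3*cos(x)*exp(4*x)/104 + 353*exp(4*x)*sin(x)/104

Characteristic equation r² - 8r + 17 = 0 has discriminant (-8)² - 4·(17) = -4 < 0, so r = 4 ± i.
Hence f_h = C1*cos(x)*exp(4*x) + C2*exp(4*x)*sin(x).
Try f_p = A*cos(5*x) + B*sin(5*x). Substituting and equating the coefficients of cos(5x) and sin(5x) gives A = 3/104, B = 15/104, so f_p = 3*cos(5*x)/104 + 15*sin(5*x)/104.
General solution: f = 3*cos(5*x)/104 + 15*sin(5*x)/104 + C1*cos(x)*exp(4*x) + C2*exp(4*x)*sin(x).
Apply the initial conditions: f(0) = 3/104 + C1 = 0 and f'(0) = 75/104 + C2 + 4*C1 = 4. Solving gives C1 = -3/104, C2 = 353/104.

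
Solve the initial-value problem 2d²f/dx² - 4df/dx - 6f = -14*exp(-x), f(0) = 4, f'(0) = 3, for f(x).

f = 21*exp(3*x)/16 + 43*exp(-x)/16 + 7*x*exp(-x)/4

Divide through by 2: f'' - 2f' - 3f = -7*exp(-x).
Characteristic equation r² - 2r - 3 = 0 factors as (r + 1)(r - 3) = 0, so r = -1, 3.
Hence f_h = C1*exp(-x) + C2*exp(3*x).
Since exp(-x) solves the homogeneous equation (r = -1 is a root of multiplicity 1), multiply the trial by x. Try f_p = A*x*exp(-x). Substituting into the equation and dividing by exp(-x) gives A = 7/4, so f_p = 7*x*exp(-x)/4.
General solution: f = C1*exp(-x) + C2*exp(3*x) + 7*x*exp(-x)/4.
Apply the initial conditions: f(0) = C1 + C2 = 4 and f'(0) = 7/4 - C1 + 3*C2 = 3. Solving gives C1 = 43/16, C2 = 21/16.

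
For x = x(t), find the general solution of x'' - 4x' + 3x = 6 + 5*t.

x = 38/9 + 5*t/3 + C1*exp(3*t) + C2*exp(t)

Characteristic equation r² - 4r + 3 = 0 factors as (r - 3)(r - 1) = 0, so r = 3, 1.
Hence x_h = C1*exp(3*t) + C2*exp(t).
For the particular solution try x_p = A0 + A1*t. Substituting and matching coefficients of each power of t gives A0 = 38/9, A1 = 5/3, so x_p = 38/9 + 5*t/3.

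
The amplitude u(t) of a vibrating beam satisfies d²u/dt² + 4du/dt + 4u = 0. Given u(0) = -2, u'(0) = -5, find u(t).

Characteristic equation r² + 4r + 4 = 0 has discriminant (4)² - 4·(4) = 0, so r = -2 is a repeated root.
Hence u_h = (C1 + C2*t)*exp(-2*t).
Apply the initial conditions: u(0) = C1 = -2 and u'(0) = C2 - 2*C1 = -5. Solving gives C1 = -2, C2 = -9.

u = -2*exp(-2*t) - 9*t*exp(-2*t)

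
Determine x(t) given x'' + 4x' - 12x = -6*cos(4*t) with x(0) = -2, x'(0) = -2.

Characteristic equation r² + 4r - 12 = 0 factors as (r + 6)(r - 2) = 0, so r = -6, 2.
Hence x_h = C1*exp(-6*t) + C2*exp(2*t).
Try x_p = A*cos(4*t) + B*sin(4*t). Substituting and equating the coefficients of cos(4t) and sin(4t) gives A = 21/130, B = -6/65, so x_p = -6*sin(4*t)/65 + 21*cos(4*t)/130.
General solution: x = -6*sin(4*t)/65 + 21*cos(4*t)/130 + C1*exp(-6*t) + C2*exp(2*t).
Apply the initial conditions: x(0) = 21/130 + C1 + C2 = -2 and x'(0) = -24/65 - 6*C1 + 2*C2 = -2. Solving gives C1 = -35/104, C2 = -73/40.

x = -73*exp(2*t)/40 - 35*exp(-6*t)/104 - 6*sin(4*t)/65 + 21*cos(4*t)/130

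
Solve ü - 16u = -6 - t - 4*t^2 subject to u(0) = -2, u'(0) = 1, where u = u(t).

u = 13/32 - 169*exp(-4*t)/128 - 139*exp(4*t)/128 + t**2/4 + t/16

Characteristic equation r² - 16 = 0 factors as (r + 4)(r - 4) = 0, so r = -4, 4.
Hence u_h = C1*exp(-4*t) + C2*exp(4*t).
For the particular solution try u_p = A0 + A1*t + A2*t^2. Substituting and matching coefficients of each power of t gives A0 = 13/32, A1 = 1/16, A2 = 1/4, so u_p = 13/32 + t^2/4 + t/16.
General solution: u = 13/32 + t^2/4 + t/16 + C1*exp(-4*t) + C2*exp(4*t).
Apply the initial conditions: u(0) = 13/32 + C1 + C2 = -2 and u'(0) = 1/16 - 4*C1 + 4*C2 = 1. Solving gives C1 = -169/128, C2 = -139/128.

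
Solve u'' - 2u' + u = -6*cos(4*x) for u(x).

u = 48*sin(4*x)/289 + 90*cos(4*x)/289 + C1*exp(x) + C2*x*exp(x)

Characteristic equation r² - 2r + 1 = 0 has discriminant (-2)² - 4·(1) = 0, so r = 1 is a repeated root.
Hence u_h = (C1 + C2*x)*exp(x).
Try u_p = A*cos(4*x) + B*sin(4*x). Substituting and equating the coefficients of cos(4x) and sin(4x) gives A = 90/289, B = 48/289, so u_p = 48*sin(4*x)/289 + 90*cos(4*x)/289.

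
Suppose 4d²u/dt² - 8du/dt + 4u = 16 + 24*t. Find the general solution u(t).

Divide through by 4: u'' - 2u' + u = 4 + 6*t.
Characteristic equation r² - 2r + 1 = 0 has discriminant (-2)² - 4·(1) = 0, so r = 1 is a repeated root.
Hence u_h = (C1 + C2*t)*exp(t).
For the particular solution try u_p = A0 + A1*t. Substituting and matching coefficients of each power of t gives A0 = 16, A1 = 6, so u_p = 16 + 6*t.

u = 16 + 6*t + C1*exp(t) + C2*t*exp(t)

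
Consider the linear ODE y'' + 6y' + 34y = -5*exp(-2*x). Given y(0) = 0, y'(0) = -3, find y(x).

Characteristic equation r² + 6r + 34 = 0 has discriminant (6)² - 4·(34) = -100 < 0, so r = -3 ± 5i.
Hence y_h = C1*cos(5*x)*exp(-3*x) + C2*exp(-3*x)*sin(5*x).
Try y_p = A*exp(-2*x). Substituting into the equation and dividing by exp(-2*x) gives A = -5/26, so y_p = -5*exp(-2*x)/26.
General solution: y = -5*exp(-2*x)/26 + C1*cos(5*x)*exp(-3*x) + C2*exp(-3*x)*sin(5*x).
Apply the initial conditions: y(0) = -5/26 + C1 = 0 and y'(0) = 5/13 - 3*C1 + 5*C2 = -3. Solving gives C1 = 5/26, C2 = -73/130.

y = -5*exp(-2*x)/26 - 73*exp(-3*x)*sin(5*x)/130 + 5*cos(5*x)*exp(-3*x)/26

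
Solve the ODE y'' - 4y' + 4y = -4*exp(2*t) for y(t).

Characteristic equation r² - 4r + 4 = 0 has discriminant (-4)² - 4·(4) = 0, so r = 2 is a repeated root.
Hence y_h = (C1 + C2*t)*exp(2*t).
Since exp(2*t) solves the homogeneous equation (r = 2 is a root of multiplicity 2), multiply the trial by t^2. Try y_p = A*t^2*exp(2*t). Substituting into the equation and dividing by exp(2*t) gives A = -2, so y_p = -2*t^2*exp(2*t).

y = C1*exp(2*t) - 2*t**2*exp(2*t) + C2*t*exp(2*t)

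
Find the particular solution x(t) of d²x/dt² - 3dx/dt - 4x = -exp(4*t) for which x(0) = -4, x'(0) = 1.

x = -86*exp(-t)/25 - 14*exp(4*t)/25 - t*exp(4*t)/5

Characteristic equation r² - 3r - 4 = 0 factors as (r + 1)(r - 4) = 0, so r = -1, 4.
Hence x_h = C1*exp(-t) + C2*exp(4*t).
Since exp(4*t) solves the homogeneous equation (r = 4 is a root of multiplicity 1), multiply the trial by t. Try x_p = A*t*exp(4*t). Substituting into the equation and dividing by exp(4*t) gives A = -1/5, so x_p = -t*exp(4*t)/5.
General solution: x = C1*exp(-t) + C2*exp(4*t) - t*exp(4*t)/5.
Apply the initial conditions: x(0) = C1 + C2 = -4 and x'(0) = -1/5 - C1 + 4*C2 = 1. Solving gives C1 = -86/25, C2 = -14/25.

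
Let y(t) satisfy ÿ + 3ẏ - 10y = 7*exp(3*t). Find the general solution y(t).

Characteristic equation r² + 3r - 10 = 0 factors as (r + 5)(r - 2) = 0, so r = -5, 2.
Hence y_h = C1*exp(-5*t) + C2*exp(2*t).
Try y_p = A*exp(3*t). Substituting into the equation and dividing by exp(3*t) gives A = 7/8, so y_p = 7*exp(3*t)/8.

y = 7*exp(3*t)/8 + C1*exp(-5*t) + C2*exp(2*t)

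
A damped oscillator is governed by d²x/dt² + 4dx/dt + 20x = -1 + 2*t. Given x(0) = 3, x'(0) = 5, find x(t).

Characteristic equation r² + 4r + 20 = 0 has discriminant (4)² - 4·(20) = -64 < 0, so r = -2 ± 4i.
Hence x_h = C1*cos(4*t)*exp(-2*t) + C2*exp(-2*t)*sin(4*t).
For the particular solution try x_p = A0 + A1*t. Substituting and matching coefficients of each power of t gives A0 = -7/100, A1 = 1/10, so x_p = -7/100 + t/10.
General solution: x = -7/100 + t/10 + C1*cos(4*t)*exp(-2*t) + C2*exp(-2*t)*sin(4*t).
Apply the initial conditions: x(0) = -7/100 + C1 = 3 and x'(0) = 1/10 - 2*C1 + 4*C2 = 5. Solving gives C1 = 307/100, C2 = 69/25.

x = -7/100 + t/10 + 69*exp(-2*t)*sin(4*t)/25 + 307*cos(4*t)*exp(-2*t)/100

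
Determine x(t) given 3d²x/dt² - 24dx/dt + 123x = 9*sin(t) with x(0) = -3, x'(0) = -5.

Divide through by 3: x'' - 8x' + 41x = 3*sin(t).
Characteristic equation r² - 8r + 41 = 0 has discriminant (-8)² - 4·(41) = -100 < 0, so r = 4 ± 5i.
Hence x_h = C1*cos(5*t)*exp(4*t) + C2*exp(4*t)*sin(5*t).
Try x_p = A*cos(t) + B*sin(t). Substituting and equating the coefficients of cos(t) and sin(t) gives A = 3/208, B = 15/208, so x_p = 3*cos(t)/208 + 15*sin(t)/208.
General solution: x = 3*cos(t)/208 + 15*sin(t)/208 + C1*cos(5*t)*exp(4*t) + C2*exp(4*t)*sin(5*t).
Apply the initial conditions: x(0) = 3/208 + C1 = -3 and x'(0) = 15/208 + 4*C1 + 5*C2 = -5. Solving gives C1 = -627/208, C2 = 1453/1040.

x = 3*cos(t)/208 + 15*sin(t)/208 - 627*cos(5*t)*exp(4*t)/208 + 1453*exp(4*t)*sin(5*t)/1040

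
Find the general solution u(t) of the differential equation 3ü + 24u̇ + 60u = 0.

Divide through by 3: u'' + 8u' + 20u = 0.
Characteristic equation r² + 8r + 20 = 0 has discriminant (8)² - 4·(20) = -16 < 0, so r = -4 ± 2i.
Hence u_h = C1*cos(2*t)*exp(-4*t) + C2*exp(-4*t)*sin(2*t).

u = C1*cos(2*t)*exp(-4*t) + C2*exp(-4*t)*sin(2*t)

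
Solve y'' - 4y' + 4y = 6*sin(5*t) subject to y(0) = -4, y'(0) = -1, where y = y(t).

Characteristic equation r² - 4r + 4 = 0 has discriminant (-4)² - 4·(4) = 0, so r = 2 is a repeated root.
Hence y_h = (C1 + C2*t)*exp(2*t).
Try y_p = A*cos(5*t) + B*sin(5*t). Substituting and equating the coefficients of cos(5t) and sin(5t) gives A = 120/841, B = -126/841, so y_p = -126*sin(5*t)/841 + 120*cos(5*t)/841.
General solution: y = -126*sin(5*t)/841 + 120*cos(5*t)/841 + C1*exp(2*t) + C2*t*exp(2*t).
Apply the initial conditions: y(0) = 120/841 + C1 = -4 and y'(0) = -630/841 + C2 + 2*C1 = -1. Solving gives C1 = -3484/841, C2 = 233/29.

y = -3484*exp(2*t)/841 - 126*sin(5*t)/841 + 120*cos(5*t)/841 + 233*t*exp(2*t)/29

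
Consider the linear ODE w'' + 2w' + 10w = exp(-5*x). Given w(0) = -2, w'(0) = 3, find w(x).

Characteristic equation r² + 2r + 10 = 0 has discriminant (2)² - 4·(10) = -36 < 0, so r = -1 ± 3i.
Hence w_h = C1*cos(3*x)*exp(-x) + C2*exp(-x)*sin(3*x).
Try w_p = A*exp(-5*x). Substituting into the equation and dividing by exp(-5*x) gives A = 1/25, so w_p = exp(-5*x)/25.
General solution: w = exp(-5*x)/25 + C1*cos(3*x)*exp(-x) + C2*exp(-x)*sin(3*x).
Apply the initial conditions: w(0) = 1/25 + C1 = -2 and w'(0) = -1/5 - C1 + 3*C2 = 3. Solving gives C1 = -51/25, C2 = 29/75.

w = exp(-5*x)/25 - 51*cos(3*x)*exp(-x)/25 + 29*exp(-x)*sin(3*x)/75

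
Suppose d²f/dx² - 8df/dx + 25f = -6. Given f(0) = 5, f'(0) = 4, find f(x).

f = -6/25 - 424*exp(4*x)*sin(3*x)/75 + 131*cos(3*x)*exp(4*x)/25

Characteristic equation r² - 8r + 25 = 0 has discriminant (-8)² - 4·(25) = -36 < 0, so r = 4 ± 3i.
Hence f_h = C1*cos(3*x)*exp(4*x) + C2*exp(4*x)*sin(3*x).
For the particular solution try f_p = A0. Substituting and matching coefficients of each power of x gives A0 = -6/25, so f_p = -6/25.
General solution: f = -6/25 + C1*cos(3*x)*exp(4*x) + C2*exp(4*x)*sin(3*x).
Apply the initial conditions: f(0) = -6/25 + C1 = 5 and f'(0) = 3*C2 + 4*C1 = 4. Solving gives C1 = 131/25, C2 = -424/75.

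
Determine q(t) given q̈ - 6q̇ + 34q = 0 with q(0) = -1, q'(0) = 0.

q = -cos(5*t)*exp(3*t) + 3*exp(3*t)*sin(5*t)/5

Characteristic equation r² - 6r + 34 = 0 has discriminant (-6)² - 4·(34) = -100 < 0, so r = 3 ± 5i.
Hence q_h = C1*cos(5*t)*exp(3*t) + C2*exp(3*t)*sin(5*t).
Apply the initial conditions: q(0) = C1 = -1 and q'(0) = 3*C1 + 5*C2 = 0. Solving gives C1 = -1, C2 = 3/5.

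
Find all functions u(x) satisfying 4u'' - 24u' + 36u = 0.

u = C1*exp(3*x) + C2*x*exp(3*x)

Divide through by 4: u'' - 6u' + 9u = 0.
Characteristic equation r² - 6r + 9 = 0 has discriminant (-6)² - 4·(9) = 0, so r = 3 is a repeated root.
Hence u_h = (C1 + C2*x)*exp(3*x).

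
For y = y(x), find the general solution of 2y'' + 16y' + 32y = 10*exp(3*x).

Divide through by 2: y'' + 8y' + 16y = 5*exp(3*x).
Characteristic equation r² + 8r + 16 = 0 has discriminant (8)² - 4·(16) = 0, so r = -4 is a repeated root.
Hence y_h = (C1 + C2*x)*exp(-4*x).
Try y_p = A*exp(3*x). Substituting into the equation and dividing by exp(3*x) gives A = 5/49, so y_p = 5*exp(3*x)/49.

y = 5*exp(3*x)/49 + C1*exp(-4*x) + C2*x*exp(-4*x)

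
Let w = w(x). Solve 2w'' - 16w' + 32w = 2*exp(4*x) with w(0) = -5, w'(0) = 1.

w = -5*exp(4*x) + x**2*exp(4*x)/2 + 21*x*exp(4*x)

Divide through by 2: w'' - 8w' + 16w = exp(4*x).
Characteristic equation r² - 8r + 16 = 0 has discriminant (-8)² - 4·(16) = 0, so r = 4 is a repeated root.
Hence w_h = (C1 + C2*x)*exp(4*x).
Since exp(4*x) solves the homogeneous equation (r = 4 is a root of multiplicity 2), multiply the trial by x^2. Try w_p = A*x^2*exp(4*x). Substituting into the equation and dividing by exp(4*x) gives A = 1/2, so w_p = x^2*exp(4*x)/2.
General solution: w = C1*exp(4*x) + x^2*exp(4*x)/2 + C2*x*exp(4*x).
Apply the initial conditions: w(0) = C1 = -5 and w'(0) = C2 + 4*C1 = 1. Solving gives C1 = -5, C2 = 21.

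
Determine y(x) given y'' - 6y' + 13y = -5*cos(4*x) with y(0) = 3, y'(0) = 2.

y = cos(4*x)/39 + 8*sin(4*x)/39 - 151*exp(3*x)*sin(2*x)/39 + 116*cos(2*x)*exp(3*x)/39

Characteristic equation r² - 6r + 13 = 0 has discriminant (-6)² - 4·(13) = -16 < 0, so r = 3 ± 2i.
Hence y_h = C1*cos(2*x)*exp(3*x) + C2*exp(3*x)*sin(2*x).
Try y_p = A*cos(4*x) + B*sin(4*x). Substituting and equating the coefficients of cos(4x) and sin(4x) gives A = 1/39, B = 8/39, so y_p = cos(4*x)/39 + 8*sin(4*x)/39.
General solution: y = cos(4*x)/39 + 8*sin(4*x)/39 + C1*cos(2*x)*exp(3*x) + C2*exp(3*x)*sin(2*x).
Apply the initial conditions: y(0) = 1/39 + C1 = 3 and y'(0) = 32/39 + 2*C2 + 3*C1 = 2. Solving gives C1 = 116/39, C2 = -151/39.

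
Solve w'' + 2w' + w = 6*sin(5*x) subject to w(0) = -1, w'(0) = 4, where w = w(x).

w = -154*exp(-x)/169 - 36*sin(5*x)/169 - 15*cos(5*x)/169 + 54*x*exp(-x)/13

Characteristic equation r² + 2r + 1 = 0 has discriminant (2)² - 4·(1) = 0, so r = -1 is a repeated root.
Hence w_h = (C1 + C2*x)*exp(-x).
Try w_p = A*cos(5*x) + B*sin(5*x). Substituting and equating the coefficients of cos(5x) and sin(5x) gives A = -15/169, B = -36/169, so w_p = -36*sin(5*x)/169 - 15*cos(5*x)/169.
General solution: w = -36*sin(5*x)/169 - 15*cos(5*x)/169 + C1*exp(-x) + C2*x*exp(-x).
Apply the initial conditions: w(0) = -15/169 + C1 = -1 and w'(0) = -180/169 + C2 - C1 = 4. Solving gives C1 = -154/169, C2 = 54/13.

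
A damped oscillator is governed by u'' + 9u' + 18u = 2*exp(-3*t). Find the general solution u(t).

u = C1*exp(-3*t) + C2*exp(-6*t) + 2*t*exp(-3*t)/3

Characteristic equation r² + 9r + 18 = 0 factors as (r + 3)(r + 6) = 0, so r = -3, -6.
Hence u_h = C1*exp(-3*t) + C2*exp(-6*t).
Since exp(-3*t) solves the homogeneous equation (r = -3 is a root of multiplicity 1), multiply the trial by t. Try u_p = A*t*exp(-3*t). Substituting into the equation and dividing by exp(-3*t) gives A = 2/3, so u_p = 2*t*exp(-3*t)/3.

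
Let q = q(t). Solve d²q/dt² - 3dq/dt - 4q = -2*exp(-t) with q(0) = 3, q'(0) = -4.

q = -7*exp(4*t)/25 + 82*exp(-t)/25 + 2*t*exp(-t)/5

Characteristic equation r² - 3r - 4 = 0 factors as (r - 4)(r + 1) = 0, so r = 4, -1.
Hence q_h = C1*exp(4*t) + C2*exp(-t).
Since exp(-t) solves the homogeneous equation (r = -1 is a root of multiplicity 1), multiply the trial by t. Try q_p = A*t*exp(-t). Substituting into the equation and dividing by exp(-t) gives A = 2/5, so q_p = 2*t*exp(-t)/5.
General solution: q = C1*exp(4*t) + C2*exp(-t) + 2*t*exp(-t)/5.
Apply the initial conditions: q(0) = C1 + C2 = 3 and q'(0) = 2/5 - C2 + 4*C1 = -4. Solving gives C1 = -7/25, C2 = 82/25.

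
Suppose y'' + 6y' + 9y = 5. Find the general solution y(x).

Characteristic equation r² + 6r + 9 = 0 has discriminant (6)² - 4·(9) = 0, so r = -3 is a repeated root.
Hence y_h = (C1 + C2*x)*exp(-3*x).
For the particular solution try y_p = A0. Substituting and matching coefficients of each power of x gives A0 = 5/9, so y_p = 5/9.

y = 5/9 + C1*exp(-3*x) + C2*x*exp(-3*x)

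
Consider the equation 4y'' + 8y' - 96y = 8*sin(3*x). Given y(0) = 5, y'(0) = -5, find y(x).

y = -22*sin(3*x)/375 - 4*cos(3*x)/375 + 373*exp(-6*x)/150 + 631*exp(4*x)/250

Divide through by 4: y'' + 2y' - 24y = 2*sin(3*x).
Characteristic equation r² + 2r - 24 = 0 factors as (r - 4)(r + 6) = 0, so r = 4, -6.
Hence y_h = C1*exp(4*x) + C2*exp(-6*x).
Try y_p = A*cos(3*x) + B*sin(3*x). Substituting and equating the coefficients of cos(3x) and sin(3x) gives A = -4/375, B = -22/375, so y_p = -22*sin(3*x)/375 - 4*cos(3*x)/375.
General solution: y = -22*sin(3*x)/375 - 4*cos(3*x)/375 + C1*exp(4*x) + C2*exp(-6*x).
Apply the initial conditions: y(0) = -4/375 + C1 + C2 = 5 and y'(0) = -22/125 - 6*C2 + 4*C1 = -5. Solving gives C1 = 631/250, C2 = 373/150.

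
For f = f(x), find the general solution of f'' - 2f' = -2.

f = C2 + x + C1*exp(2*x)

Characteristic equation r² - 2r = 0 factors as (r - 2)r = 0, so r = 2, 0.
Hence f_h = C1*exp(2*x) + C2.
Since 0 is a characteristic root (multiplicity 1), multiply the polynomial trial by x: try f_p = A0*x. Substituting and matching coefficients of each power of x gives A0 = 1, so f_p = x.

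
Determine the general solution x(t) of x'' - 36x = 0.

Characteristic equation r² - 36 = 0 factors as (r + 6)(r - 6) = 0, so r = -6, 6.
Hence x_h = C1*exp(-6*t) + C2*exp(6*t).

x = C1*exp(-6*t) + C2*exp(6*t)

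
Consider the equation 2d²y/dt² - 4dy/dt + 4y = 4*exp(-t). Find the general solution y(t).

y = 2*exp(-t)/5 + C1*cos(t)*exp(t) + C2*exp(t)*sin(t)

Divide through by 2: y'' - 2y' + 2y = 2*exp(-t).
Characteristic equation r² - 2r + 2 = 0 has discriminant (-2)² - 4·(2) = -4 < 0, so r = 1 ± i.
Hence y_h = C1*cos(t)*exp(t) + C2*exp(t)*sin(t).
Try y_p = A*exp(-t). Substituting into the equation and dividing by exp(-t) gives A = 2/5, so y_p = 2*exp(-t)/5.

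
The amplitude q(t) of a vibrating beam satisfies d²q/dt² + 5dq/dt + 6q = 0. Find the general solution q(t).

Characteristic equation r² + 5r + 6 = 0 factors as (r + 2)(r + 3) = 0, so r = -2, -3.
Hence q_h = C1*exp(-2*t) + C2*exp(-3*t).

q = C1*exp(-2*t) + C2*exp(-3*t)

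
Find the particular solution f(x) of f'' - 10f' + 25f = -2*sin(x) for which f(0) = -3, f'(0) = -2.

Characteristic equation r² - 10r + 25 = 0 has discriminant (-10)² - 4·(25) = 0, so r = 5 is a repeated root.
Hence f_h = (C1 + C2*x)*exp(5*x).
Try f_p = A*cos(x) + B*sin(x). Substituting and equating the coefficients of cos(x) and sin(x) gives A = -5/169, B = -12/169, so f_p = -12*sin(x)/169 - 5*cos(x)/169.
General solution: f = -12*sin(x)/169 - 5*cos(x)/169 + C1*exp(5*x) + C2*x*exp(5*x).
Apply the initial conditions: f(0) = -5/169 + C1 = -3 and f'(0) = -12/169 + C2 + 5*C1 = -2. Solving gives C1 = -502/169, C2 = 168/13.

f = -502*exp(5*x)/169 - 12*sin(x)/169 - 5*cos(x)/169 + 168*x*exp(5*x)/13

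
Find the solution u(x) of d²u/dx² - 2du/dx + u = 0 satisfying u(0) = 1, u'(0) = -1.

Characteristic equation r² - 2r + 1 = 0 has discriminant (-2)² - 4·(1) = 0, so r = 1 is a repeated root.
Hence u_h = (C1 + C2*x)*exp(x).
Apply the initial conditions: u(0) = C1 = 1 and u'(0) = C1 + C2 = -1. Solving gives C1 = 1, C2 = -2.

u = -2*x*exp(x) + exp(x)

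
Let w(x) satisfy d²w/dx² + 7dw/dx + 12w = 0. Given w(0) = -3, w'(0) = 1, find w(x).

Characteristic equation r² + 7r + 12 = 0 factors as (r + 3)(r + 4) = 0, so r = -3, -4.
Hence w_h = C1*exp(-3*x) + C2*exp(-4*x).
Apply the initial conditions: w(0) = C1 + C2 = -3 and w'(0) = -4*C2 - 3*C1 = 1. Solving gives C1 = -11, C2 = 8.

w = -11*exp(-3*x) + 8*exp(-4*x)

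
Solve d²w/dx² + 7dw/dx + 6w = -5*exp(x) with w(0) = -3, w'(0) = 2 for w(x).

w = -27*exp(-x)/10 - 5*exp(x)/14 + 2*exp(-6*x)/35

Characteristic equation r² + 7r + 6 = 0 factors as (r + 1)(r + 6) = 0, so r = -1, -6.
Hence w_h = C1*exp(-x) + C2*exp(-6*x).
Try w_p = A*exp(x). Substituting into the equation and dividing by exp(x) gives A = -5/14, so w_p = -5*exp(x)/14.
General solution: w = -5*exp(x)/14 + C1*exp(-x) + C2*exp(-6*x).
Apply the initial conditions: w(0) = -5/14 + C1 + C2 = -3 and w'(0) = -5/14 - C1 - 6*C2 = 2. Solving gives C1 = -27/10, C2 = 2/35.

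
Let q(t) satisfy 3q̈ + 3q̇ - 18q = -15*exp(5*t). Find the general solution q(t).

q = -5*exp(5*t)/24 + C1*exp(-3*t) + C2*exp(2*t)

Divide through by 3: q'' + q' - 6q = -5*exp(5*t).
Characteristic equation r² + r - 6 = 0 factors as (r + 3)(r - 2) = 0, so r = -3, 2.
Hence q_h = C1*exp(-3*t) + C2*exp(2*t).
Try q_p = A*exp(5*t). Substituting into the equation and dividing by exp(5*t) gives A = -5/24, so q_p = -5*exp(5*t)/24.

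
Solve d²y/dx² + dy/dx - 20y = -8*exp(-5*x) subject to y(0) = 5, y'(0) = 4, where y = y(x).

Characteristic equation r² + r - 20 = 0 factors as (r + 5)(r - 4) = 0, so r = -5, 4.
Hence y_h = C1*exp(-5*x) + C2*exp(4*x).
Since exp(-5*x) solves the homogeneous equation (r = -5 is a root of multiplicity 1), multiply the trial by x. Try y_p = A*x*exp(-5*x). Substituting into the equation and dividing by exp(-5*x) gives A = 8/9, so y_p = 8*x*exp(-5*x)/9.
General solution: y = C1*exp(-5*x) + C2*exp(4*x) + 8*x*exp(-5*x)/9.
Apply the initial conditions: y(0) = C1 + C2 = 5 and y'(0) = 8/9 - 5*C1 + 4*C2 = 4. Solving gives C1 = 152/81, C2 = 253/81.

y = 152*exp(-5*x)/81 + 253*exp(4*x)/81 + 8*x*exp(-5*x)/9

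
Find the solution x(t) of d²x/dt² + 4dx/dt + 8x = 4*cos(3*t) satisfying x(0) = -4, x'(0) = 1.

x = -4*cos(3*t)/145 + 48*sin(3*t)/145 - 1151*exp(-2*t)*sin(2*t)/290 - 576*cos(2*t)*exp(-2*t)/145

Characteristic equation r² + 4r + 8 = 0 has discriminant (4)² - 4·(8) = -16 < 0, so r = -2 ± 2i.
Hence x_h = C1*cos(2*t)*exp(-2*t) + C2*exp(-2*t)*sin(2*t).
Try x_p = A*cos(3*t) + B*sin(3*t). Substituting and equating the coefficients of cos(3t) and sin(3t) gives A = -4/145, B = 48/145, so x_p = -4*cos(3*t)/145 + 48*sin(3*t)/145.
General solution: x = -4*cos(3*t)/145 + 48*sin(3*t)/145 + C1*cos(2*t)*exp(-2*t) + C2*exp(-2*t)*sin(2*t).
Apply the initial conditions: x(0) = -4/145 + C1 = -4 and x'(0) = 144/145 - 2*C1 + 2*C2 = 1. Solving gives C1 = -576/145, C2 = -1151/290.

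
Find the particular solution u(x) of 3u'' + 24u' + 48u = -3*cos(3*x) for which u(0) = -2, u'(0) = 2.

u = -1243*exp(-4*x)/625 - 24*sin(3*x)/625 - 7*cos(3*x)/625 - 146*x*exp(-4*x)/25

Divide through by 3: u'' + 8u' + 16u = -cos(3*x).
Characteristic equation r² + 8r + 16 = 0 has discriminant (8)² - 4·(16) = 0, so r = -4 is a repeated root.
Hence u_h = (C1 + C2*x)*exp(-4*x).
Try u_p = A*cos(3*x) + B*sin(3*x). Substituting and equating the coefficients of cos(3x) and sin(3x) gives A = -7/625, B = -24/625, so u_p = -24*sin(3*x)/625 - 7*cos(3*x)/625.
General solution: u = -24*sin(3*x)/625 - 7*cos(3*x)/625 + C1*exp(-4*x) + C2*x*exp(-4*x).
Apply the initial conditions: u(0) = -7/625 + C1 = -2 and u'(0) = -72/625 + C2 - 4*C1 = 2. Solving gives C1 = -1243/625, C2 = -146/25.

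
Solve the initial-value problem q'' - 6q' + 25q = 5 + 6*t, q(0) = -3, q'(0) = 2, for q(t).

q = 161/625 + 6*t/25 - 2036*cos(4*t)*exp(3*t)/625 + 1802*exp(3*t)*sin(4*t)/625

Characteristic equation r² - 6r + 25 = 0 has discriminant (-6)² - 4·(25) = -64 < 0, so r = 3 ± 4i.
Hence q_h = C1*cos(4*t)*exp(3*t) + C2*exp(3*t)*sin(4*t).
For the particular solution try q_p = A0 + A1*t. Substituting and matching coefficients of each power of t gives A0 = 161/625, A1 = 6/25, so q_p = 161/625 + 6*t/25.
General solution: q = 161/625 + 6*t/25 + C1*cos(4*t)*exp(3*t) + C2*exp(3*t)*sin(4*t).
Apply the initial conditions: q(0) = 161/625 + C1 = -3 and q'(0) = 6/25 + 3*C1 + 4*C2 = 2. Solving gives C1 = -2036/625, C2 = 1802/625.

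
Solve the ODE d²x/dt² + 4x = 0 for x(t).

Characteristic equation r² + 4 = 0 has discriminant (0)² - 4·(4) = -16 < 0, so r = ± 2i.
Hence x_h = C1*cos(2*t) + C2*sin(2*t).

x = C1*cos(2*t) + C2*sin(2*t)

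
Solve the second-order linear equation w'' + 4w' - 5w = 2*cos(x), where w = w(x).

Characteristic equation r² + 4r - 5 = 0 factors as (r - 1)(r + 5) = 0, so r = 1, -5.
Hence w_h = C1*exp(x) + C2*exp(-5*x).
Try w_p = A*cos(x) + B*sin(x). Substituting and equating the coefficients of cos(x) and sin(x) gives A = -3/13, B = 2/13, so w_p = -3*cos(x)/13 + 2*sin(x)/13.

w = -3*cos(x)/13 + 2*sin(x)/13 + C1*exp(x) + C2*exp(-5*x)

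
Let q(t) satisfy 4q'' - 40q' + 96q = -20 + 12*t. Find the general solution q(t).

Divide through by 4: q'' - 10q' + 24q = -5 + 3*t.
Characteristic equation r² - 10r + 24 = 0 factors as (r - 6)(r - 4) = 0, so r = 6, 4.
Hence q_h = C1*exp(6*t) + C2*exp(4*t).
For the particular solution try q_p = A0 + A1*t. Substituting and matching coefficients of each power of t gives A0 = -5/32, A1 = 1/8, so q_p = -5/32 + t/8.

q = -5/32 + t/8 + C1*exp(6*t) + C2*exp(4*t)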